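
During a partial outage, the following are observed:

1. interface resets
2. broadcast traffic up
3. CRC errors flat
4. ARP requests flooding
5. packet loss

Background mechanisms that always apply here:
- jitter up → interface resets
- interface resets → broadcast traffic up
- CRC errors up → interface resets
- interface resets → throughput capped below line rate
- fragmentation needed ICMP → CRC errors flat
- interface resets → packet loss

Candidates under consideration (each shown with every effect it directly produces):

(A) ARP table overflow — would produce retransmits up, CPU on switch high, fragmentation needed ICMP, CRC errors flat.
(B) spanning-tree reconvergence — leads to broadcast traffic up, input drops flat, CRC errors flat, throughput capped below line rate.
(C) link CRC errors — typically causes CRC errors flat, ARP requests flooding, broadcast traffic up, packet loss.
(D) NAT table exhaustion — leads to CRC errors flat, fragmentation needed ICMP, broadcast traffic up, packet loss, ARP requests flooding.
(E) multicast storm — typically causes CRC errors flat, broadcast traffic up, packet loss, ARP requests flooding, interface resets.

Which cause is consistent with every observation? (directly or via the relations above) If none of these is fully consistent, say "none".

Per-candidate check:
(A) ARP table overflow — interface resets -; broadcast traffic up -; CRC errors flat +; ARP requests flooding -; packet loss -
(B) spanning-tree reconvergence — interface resets -; broadcast traffic up +; CRC errors flat +; ARP requests flooding -; packet loss -
(C) link CRC errors — interface resets -; broadcast traffic up +; CRC errors flat +; ARP requests flooding +; packet loss +
(D) NAT table exhaustion — interface resets -; broadcast traffic up +; CRC errors flat +; ARP requests flooding +; packet loss +
(E) multicast storm — accounts for every observation
(E) is the only candidate with no mismatches.

E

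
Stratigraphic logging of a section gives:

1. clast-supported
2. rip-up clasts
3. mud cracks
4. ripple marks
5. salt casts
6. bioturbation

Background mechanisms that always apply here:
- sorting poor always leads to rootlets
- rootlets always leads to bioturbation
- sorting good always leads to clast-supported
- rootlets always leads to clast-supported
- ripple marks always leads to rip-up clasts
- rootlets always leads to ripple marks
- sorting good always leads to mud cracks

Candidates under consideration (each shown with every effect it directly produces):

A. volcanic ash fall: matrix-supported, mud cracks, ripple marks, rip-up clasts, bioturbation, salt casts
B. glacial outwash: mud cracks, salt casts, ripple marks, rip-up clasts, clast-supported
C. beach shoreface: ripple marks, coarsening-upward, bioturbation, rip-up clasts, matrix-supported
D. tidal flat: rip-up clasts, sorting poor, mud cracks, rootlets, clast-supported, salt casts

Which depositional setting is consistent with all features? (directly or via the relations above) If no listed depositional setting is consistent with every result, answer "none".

Testing each hypothesis:
(A) volcanic ash fall — clast-supported ✗; rip-up clasts ✓; mud cracks ✓; ripple marks ✓; salt casts ✓; bioturbation ✓
(B) glacial outwash — does not account for bioturbation
(C) beach shoreface — fails on clast-supported, mud cracks, salt casts (predicts matrix-supported, not clast-supported)
(D) tidal flat — clast-supported ✓; rip-up clasts ✓; mud cracks ✓; ripple marks ✓ (via rootlets → ripple marks); salt casts ✓; bioturbation ✓ (via rootlets → bioturbation)
Only (D) is consistent with every observation.

D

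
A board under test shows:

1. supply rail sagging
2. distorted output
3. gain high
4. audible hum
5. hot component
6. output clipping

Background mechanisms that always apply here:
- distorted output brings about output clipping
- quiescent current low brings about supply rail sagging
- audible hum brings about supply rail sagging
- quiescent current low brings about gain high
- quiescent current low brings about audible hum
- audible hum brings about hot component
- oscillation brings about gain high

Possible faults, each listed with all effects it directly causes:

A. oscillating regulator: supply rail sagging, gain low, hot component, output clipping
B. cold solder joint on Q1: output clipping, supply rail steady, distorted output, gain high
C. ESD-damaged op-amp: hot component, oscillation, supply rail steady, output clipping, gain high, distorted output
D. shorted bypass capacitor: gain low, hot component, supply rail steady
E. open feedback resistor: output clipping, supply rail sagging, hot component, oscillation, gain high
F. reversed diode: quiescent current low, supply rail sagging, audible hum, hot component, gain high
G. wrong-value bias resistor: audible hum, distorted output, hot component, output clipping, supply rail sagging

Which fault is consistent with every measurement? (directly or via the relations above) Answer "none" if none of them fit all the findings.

none

Per-candidate check:
(A) oscillating regulator — supply rail sagging match; distorted output miss; gain high miss; audible hum miss; hot component match; output clipping match
(B) cold solder joint on Q1 — supply rail sagging miss; distorted output match; gain high match; audible hum miss; hot component miss; output clipping match
(C) ESD-damaged op-amp — supply rail sagging miss; distorted output match; gain high match; audible hum miss; hot component match; output clipping match
(D) shorted bypass capacitor — supply rail sagging miss; distorted output miss; gain high miss; audible hum miss; hot component match; output clipping miss
(E) open feedback resistor — supply rail sagging match; distorted output miss; gain high match; audible hum miss; hot component match; output clipping match
(F) reversed diode — supply rail sagging match; distorted output miss; gain high match; audible hum match; hot component match; output clipping miss
(G) wrong-value bias resistor — supply rail sagging match; distorted output match; gain high miss; audible hum match; hot component match; output clipping match
None of the listed candidates fits everything.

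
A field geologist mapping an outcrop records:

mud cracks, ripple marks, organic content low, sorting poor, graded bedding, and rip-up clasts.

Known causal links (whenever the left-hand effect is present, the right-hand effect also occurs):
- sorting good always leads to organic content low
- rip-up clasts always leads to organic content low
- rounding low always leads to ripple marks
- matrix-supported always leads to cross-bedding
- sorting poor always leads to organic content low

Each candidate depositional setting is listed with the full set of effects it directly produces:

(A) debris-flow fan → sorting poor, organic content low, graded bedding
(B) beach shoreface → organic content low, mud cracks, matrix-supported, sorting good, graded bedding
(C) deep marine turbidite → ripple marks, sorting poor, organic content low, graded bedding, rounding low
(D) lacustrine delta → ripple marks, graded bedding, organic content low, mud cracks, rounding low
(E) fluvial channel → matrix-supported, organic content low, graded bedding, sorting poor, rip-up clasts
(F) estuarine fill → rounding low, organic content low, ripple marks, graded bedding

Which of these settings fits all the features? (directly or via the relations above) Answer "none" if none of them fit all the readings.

Per-candidate check:
(A) debris-flow fan — does not account for mud cracks, ripple marks, rip-up clasts
(B) beach shoreface — fails on ripple marks, sorting poor, rip-up clasts (predicts sorting good, not sorting poor)
(C) deep marine turbidite — mud cracks -; ripple marks +; organic content low +; sorting poor +; graded bedding +; rip-up clasts -
(D) lacustrine delta — mud cracks +; ripple marks +; organic content low +; sorting poor -; graded bedding +; rip-up clasts -
(E) fluvial channel — mud cracks -; ripple marks -; organic content low +; sorting poor +; graded bedding +; rip-up clasts +
(F) estuarine fill — mud cracks -; ripple marks +; organic content low +; sorting poor -; graded bedding +; rip-up clasts -
Every candidate fails on at least one observation.

none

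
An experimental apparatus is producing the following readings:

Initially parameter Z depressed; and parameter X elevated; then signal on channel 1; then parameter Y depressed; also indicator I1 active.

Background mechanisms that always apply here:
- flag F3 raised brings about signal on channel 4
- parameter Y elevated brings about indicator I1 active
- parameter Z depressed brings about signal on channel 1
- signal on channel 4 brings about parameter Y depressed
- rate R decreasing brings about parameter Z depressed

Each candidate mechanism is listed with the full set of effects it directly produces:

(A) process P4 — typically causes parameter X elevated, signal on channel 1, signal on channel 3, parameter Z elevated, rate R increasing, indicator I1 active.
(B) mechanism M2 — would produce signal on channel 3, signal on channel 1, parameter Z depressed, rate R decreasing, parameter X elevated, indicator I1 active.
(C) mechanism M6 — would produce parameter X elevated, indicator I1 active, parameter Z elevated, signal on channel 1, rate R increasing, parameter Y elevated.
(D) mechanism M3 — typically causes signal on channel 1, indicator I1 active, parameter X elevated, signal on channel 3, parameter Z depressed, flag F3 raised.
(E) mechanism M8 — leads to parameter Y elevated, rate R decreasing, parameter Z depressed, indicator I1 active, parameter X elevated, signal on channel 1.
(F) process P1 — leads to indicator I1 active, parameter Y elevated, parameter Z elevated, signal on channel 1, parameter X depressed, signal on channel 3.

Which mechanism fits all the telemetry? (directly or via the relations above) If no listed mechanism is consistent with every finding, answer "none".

D

For each candidate, compare predicted effects to what was observed:
(A) process P4 — fails on parameter Z depressed, parameter Y depressed (predicts parameter Z elevated, not parameter Z depressed)
(B) mechanism M2 — parameter Z depressed match; parameter X elevated match; signal on channel 1 match; parameter Y depressed miss; indicator I1 active match
(C) mechanism M6 — parameter Z depressed miss; parameter X elevated match; signal on channel 1 match; parameter Y depressed miss; indicator I1 active match
(D) mechanism M3 — accounts for every observation (parameter Y depressed through flag F3 raised → signal on channel 4 → parameter Y depressed)
(E) mechanism M8 — parameter Z depressed match; parameter X elevated match; signal on channel 1 match; parameter Y depressed miss; indicator I1 active match
(F) process P1 — fails on parameter Z depressed, parameter X elevated, parameter Y depressed (predicts parameter Z elevated, not parameter Z depressed; predicts parameter X depressed, not parameter X elevated; predicts parameter Y elevated, not parameter Y depressed)
Only (D) is consistent with every observation.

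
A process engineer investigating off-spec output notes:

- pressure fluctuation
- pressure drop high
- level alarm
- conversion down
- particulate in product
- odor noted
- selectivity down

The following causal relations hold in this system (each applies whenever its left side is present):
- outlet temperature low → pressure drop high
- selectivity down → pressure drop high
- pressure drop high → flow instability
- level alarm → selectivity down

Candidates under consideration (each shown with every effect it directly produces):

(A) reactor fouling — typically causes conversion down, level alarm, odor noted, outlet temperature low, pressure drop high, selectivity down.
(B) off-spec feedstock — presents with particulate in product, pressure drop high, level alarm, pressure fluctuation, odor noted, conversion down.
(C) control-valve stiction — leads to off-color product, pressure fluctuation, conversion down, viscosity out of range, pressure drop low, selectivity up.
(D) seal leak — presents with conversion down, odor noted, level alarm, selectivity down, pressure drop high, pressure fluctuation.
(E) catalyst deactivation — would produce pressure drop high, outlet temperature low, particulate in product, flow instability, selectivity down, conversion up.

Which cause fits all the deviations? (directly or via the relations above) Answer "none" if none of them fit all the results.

Testing each hypothesis:
(A) reactor fouling — pressure fluctuation ✗; pressure drop high ✓; level alarm ✓; conversion down ✓; particulate in product ✗; odor noted ✓; selectivity down ✓
(B) off-spec feedstock — pressure fluctuation ✓; pressure drop high ✓; level alarm ✓; conversion down ✓; particulate in product ✓; odor noted ✓; selectivity down ✓ (by level alarm → selectivity down)
(C) control-valve stiction — fails on pressure drop high, level alarm, particulate in product, odor noted, selectivity down (predicts pressure drop low, not pressure drop high; predicts selectivity up, not selectivity down)
(D) seal leak — does not account for particulate in product
(E) catalyst deactivation — pressure fluctuation ✗; pressure drop high ✓; level alarm ✗; conversion down ✗; particulate in product ✓; odor noted ✗; selectivity down ✓
(B) is the only candidate with no mismatches.

B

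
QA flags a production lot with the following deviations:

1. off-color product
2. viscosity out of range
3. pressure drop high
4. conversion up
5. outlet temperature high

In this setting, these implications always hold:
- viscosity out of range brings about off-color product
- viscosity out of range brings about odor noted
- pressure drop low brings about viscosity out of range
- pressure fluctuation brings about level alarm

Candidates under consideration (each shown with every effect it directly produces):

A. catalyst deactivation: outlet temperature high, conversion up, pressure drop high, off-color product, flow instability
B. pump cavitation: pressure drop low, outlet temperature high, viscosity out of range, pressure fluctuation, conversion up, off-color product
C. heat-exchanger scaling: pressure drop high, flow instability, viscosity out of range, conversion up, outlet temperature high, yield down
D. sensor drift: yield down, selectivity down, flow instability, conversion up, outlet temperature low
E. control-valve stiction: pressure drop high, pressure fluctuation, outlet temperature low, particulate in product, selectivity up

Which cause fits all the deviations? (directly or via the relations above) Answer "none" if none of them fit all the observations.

C

Testing each hypothesis:
(A) catalyst deactivation — does not account for viscosity out of range
(B) pump cavitation — fails on pressure drop high (predicts pressure drop low, not pressure drop high)
(C) heat-exchanger scaling — accounts for every observation (off-color product by viscosity out of range → off-color product)
(D) sensor drift — fails on off-color product, viscosity out of range, pressure drop high, outlet temperature high (predicts outlet temperature low, not outlet temperature high)
(E) control-valve stiction — fails on off-color product, viscosity out of range, conversion up, outlet temperature high (predicts outlet temperature low, not outlet temperature high)
(C) is the only candidate with no mismatches.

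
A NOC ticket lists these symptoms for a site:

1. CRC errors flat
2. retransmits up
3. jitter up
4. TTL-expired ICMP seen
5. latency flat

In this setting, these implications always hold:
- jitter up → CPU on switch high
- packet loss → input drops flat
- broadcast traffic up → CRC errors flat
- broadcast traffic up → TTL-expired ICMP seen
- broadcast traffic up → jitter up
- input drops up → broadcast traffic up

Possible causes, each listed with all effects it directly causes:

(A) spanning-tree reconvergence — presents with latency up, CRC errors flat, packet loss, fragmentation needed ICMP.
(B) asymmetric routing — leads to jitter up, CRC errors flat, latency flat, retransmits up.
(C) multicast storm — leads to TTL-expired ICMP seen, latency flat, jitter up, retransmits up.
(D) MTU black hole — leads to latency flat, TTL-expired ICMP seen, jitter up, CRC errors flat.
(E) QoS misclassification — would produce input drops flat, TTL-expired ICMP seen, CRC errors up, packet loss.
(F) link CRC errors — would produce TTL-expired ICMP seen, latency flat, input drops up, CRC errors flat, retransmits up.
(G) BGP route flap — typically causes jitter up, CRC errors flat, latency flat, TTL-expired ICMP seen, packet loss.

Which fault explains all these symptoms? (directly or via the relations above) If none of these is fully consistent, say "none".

Testing each hypothesis:
(A) spanning-tree reconvergence — CRC errors flat yes; retransmits up NO; jitter up NO; TTL-expired ICMP seen NO; latency flat NO
(B) asymmetric routing — CRC errors flat yes; retransmits up yes; jitter up yes; TTL-expired ICMP seen NO; latency flat yes
(C) multicast storm — CRC errors flat NO; retransmits up yes; jitter up yes; TTL-expired ICMP seen yes; latency flat yes
(D) MTU black hole — CRC errors flat yes; retransmits up NO; jitter up yes; TTL-expired ICMP seen yes; latency flat yes
(E) QoS misclassification — CRC errors flat NO; retransmits up NO; jitter up NO; TTL-expired ICMP seen yes; latency flat NO
(F) link CRC errors — CRC errors flat yes; retransmits up yes; jitter up yes (via input drops up → broadcast traffic up → jitter up); TTL-expired ICMP seen yes; latency flat yes
(G) BGP route flap — does not account for retransmits up
(F) is the only candidate with no mismatches.

F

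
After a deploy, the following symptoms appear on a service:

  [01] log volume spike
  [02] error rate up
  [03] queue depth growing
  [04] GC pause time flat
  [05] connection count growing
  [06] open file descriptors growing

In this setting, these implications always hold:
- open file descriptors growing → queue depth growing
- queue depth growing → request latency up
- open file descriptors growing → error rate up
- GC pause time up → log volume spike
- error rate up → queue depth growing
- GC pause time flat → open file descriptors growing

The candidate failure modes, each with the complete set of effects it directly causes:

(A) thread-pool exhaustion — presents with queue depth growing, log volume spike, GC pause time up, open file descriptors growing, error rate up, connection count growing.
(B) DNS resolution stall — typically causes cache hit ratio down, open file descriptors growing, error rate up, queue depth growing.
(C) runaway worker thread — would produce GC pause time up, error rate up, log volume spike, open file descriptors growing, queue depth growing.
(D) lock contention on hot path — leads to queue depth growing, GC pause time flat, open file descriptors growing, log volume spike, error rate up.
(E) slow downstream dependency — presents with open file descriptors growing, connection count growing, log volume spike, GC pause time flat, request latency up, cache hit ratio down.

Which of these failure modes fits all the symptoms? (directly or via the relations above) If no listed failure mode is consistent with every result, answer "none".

E

Per-candidate check:
(A) thread-pool exhaustion — log volume spike match; error rate up match; queue depth growing match; GC pause time flat miss; connection count growing match; open file descriptors growing match
(B) DNS resolution stall — does not account for log volume spike, GC pause time flat, connection count growing
(C) runaway worker thread — log volume spike match; error rate up match; queue depth growing match; GC pause time flat miss; connection count growing miss; open file descriptors growing match
(D) lock contention on hot path — log volume spike match; error rate up match; queue depth growing match; GC pause time flat match; connection count growing miss; open file descriptors growing match
(E) slow downstream dependency — accounts for every observation (error rate up via open file descriptors growing → error rate up)
(E) is the only candidate with no mismatches.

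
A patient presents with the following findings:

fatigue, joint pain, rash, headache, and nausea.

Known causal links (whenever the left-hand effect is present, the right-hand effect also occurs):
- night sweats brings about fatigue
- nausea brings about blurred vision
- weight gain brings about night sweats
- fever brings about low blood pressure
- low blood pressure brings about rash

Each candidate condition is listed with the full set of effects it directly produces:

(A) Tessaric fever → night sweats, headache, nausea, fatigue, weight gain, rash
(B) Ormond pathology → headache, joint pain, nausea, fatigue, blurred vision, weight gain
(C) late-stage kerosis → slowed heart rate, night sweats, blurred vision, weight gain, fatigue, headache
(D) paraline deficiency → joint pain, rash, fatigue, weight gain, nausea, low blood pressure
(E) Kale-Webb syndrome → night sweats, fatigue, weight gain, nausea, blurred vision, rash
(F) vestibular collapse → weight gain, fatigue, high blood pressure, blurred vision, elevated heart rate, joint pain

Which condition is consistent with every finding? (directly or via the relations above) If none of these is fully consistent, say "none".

none

For each candidate, compare predicted effects to what was observed:
(A) Tessaric fever — does not account for joint pain
(B) Ormond pathology — fatigue +; joint pain +; rash -; headache +; nausea +
(C) late-stage kerosis — fatigue +; joint pain -; rash -; headache +; nausea -
(D) paraline deficiency — does not account for headache
(E) Kale-Webb syndrome — does not account for joint pain, headache
(F) vestibular collapse — fatigue +; joint pain +; rash -; headache -; nausea -
Every candidate fails on at least one observation.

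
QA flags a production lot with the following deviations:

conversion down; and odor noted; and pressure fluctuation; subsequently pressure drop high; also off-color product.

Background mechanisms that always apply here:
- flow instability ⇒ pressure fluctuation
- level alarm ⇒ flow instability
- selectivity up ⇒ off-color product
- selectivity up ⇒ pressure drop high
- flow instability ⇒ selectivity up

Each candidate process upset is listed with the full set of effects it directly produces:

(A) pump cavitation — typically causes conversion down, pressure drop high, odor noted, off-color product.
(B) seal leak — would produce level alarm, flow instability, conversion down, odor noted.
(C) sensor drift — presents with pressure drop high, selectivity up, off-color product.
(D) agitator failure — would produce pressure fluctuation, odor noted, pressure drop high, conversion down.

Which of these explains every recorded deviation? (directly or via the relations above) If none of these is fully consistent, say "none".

Per-candidate check:
(A) pump cavitation — does not account for pressure fluctuation
(B) seal leak — accounts for every observation (pressure fluctuation by flow instability → pressure fluctuation)
(C) sensor drift — conversion down miss; odor noted miss; pressure fluctuation miss; pressure drop high match; off-color product match
(D) agitator failure — conversion down match; odor noted match; pressure fluctuation match; pressure drop high match; off-color product miss
Only (B) is consistent with every observation.

B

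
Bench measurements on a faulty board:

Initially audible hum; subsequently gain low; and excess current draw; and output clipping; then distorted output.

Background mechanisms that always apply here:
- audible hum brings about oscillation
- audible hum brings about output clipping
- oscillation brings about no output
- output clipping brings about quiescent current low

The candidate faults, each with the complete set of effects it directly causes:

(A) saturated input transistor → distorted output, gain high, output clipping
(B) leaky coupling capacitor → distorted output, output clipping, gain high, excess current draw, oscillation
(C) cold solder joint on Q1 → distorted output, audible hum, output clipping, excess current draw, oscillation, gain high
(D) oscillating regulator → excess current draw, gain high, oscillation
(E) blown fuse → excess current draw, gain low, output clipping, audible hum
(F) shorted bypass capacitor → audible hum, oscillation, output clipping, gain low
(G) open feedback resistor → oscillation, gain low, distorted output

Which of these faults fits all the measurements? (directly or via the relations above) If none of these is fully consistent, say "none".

none

Per-candidate check:
(A) saturated input transistor — fails on audible hum, gain low, excess current draw (predicts gain high, not gain low)
(B) leaky coupling capacitor — audible hum miss; gain low miss; excess current draw match; output clipping match; distorted output match
(C) cold solder joint on Q1 — fails on gain low (predicts gain high, not gain low)
(D) oscillating regulator — audible hum miss; gain low miss; excess current draw match; output clipping miss; distorted output miss
(E) blown fuse — does not account for distorted output
(F) shorted bypass capacitor — does not account for excess current draw, distorted output
(G) open feedback resistor — does not account for audible hum, excess current draw, output clipping
None of the listed candidates fits everything.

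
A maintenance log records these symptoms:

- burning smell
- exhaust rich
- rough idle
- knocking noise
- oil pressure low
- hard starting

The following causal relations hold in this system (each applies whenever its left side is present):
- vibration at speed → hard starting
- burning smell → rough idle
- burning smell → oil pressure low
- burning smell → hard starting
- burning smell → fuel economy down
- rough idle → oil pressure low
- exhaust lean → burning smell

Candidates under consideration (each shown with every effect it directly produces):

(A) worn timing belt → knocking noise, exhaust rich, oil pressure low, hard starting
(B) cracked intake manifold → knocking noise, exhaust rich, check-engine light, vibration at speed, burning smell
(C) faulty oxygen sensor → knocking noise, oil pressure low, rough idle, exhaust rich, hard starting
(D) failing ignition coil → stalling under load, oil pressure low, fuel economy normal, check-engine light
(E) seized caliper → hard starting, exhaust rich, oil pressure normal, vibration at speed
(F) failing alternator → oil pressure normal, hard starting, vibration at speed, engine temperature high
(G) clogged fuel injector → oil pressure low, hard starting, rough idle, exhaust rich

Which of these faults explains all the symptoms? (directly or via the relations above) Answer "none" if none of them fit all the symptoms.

For each candidate, compare predicted effects to what was observed:
(A) worn timing belt — burning smell miss; exhaust rich match; rough idle miss; knocking noise match; oil pressure low match; hard starting match
(B) cracked intake manifold — burning smell match; exhaust rich match; rough idle match (via burning smell → rough idle); knocking noise match; oil pressure low match (via burning smell → oil pressure low); hard starting match (via burning smell → hard starting)
(C) faulty oxygen sensor — does not account for burning smell
(D) failing ignition coil — burning smell miss; exhaust rich miss; rough idle miss; knocking noise miss; oil pressure low match; hard starting miss
(E) seized caliper — burning smell miss; exhaust rich match; rough idle miss; knocking noise miss; oil pressure low miss; hard starting match
(F) failing alternator — burning smell miss; exhaust rich miss; rough idle miss; knocking noise miss; oil pressure low miss; hard starting match
(G) clogged fuel injector — burning smell miss; exhaust rich match; rough idle match; knocking noise miss; oil pressure low match; hard starting match
Only (B) is consistent with every observation.

B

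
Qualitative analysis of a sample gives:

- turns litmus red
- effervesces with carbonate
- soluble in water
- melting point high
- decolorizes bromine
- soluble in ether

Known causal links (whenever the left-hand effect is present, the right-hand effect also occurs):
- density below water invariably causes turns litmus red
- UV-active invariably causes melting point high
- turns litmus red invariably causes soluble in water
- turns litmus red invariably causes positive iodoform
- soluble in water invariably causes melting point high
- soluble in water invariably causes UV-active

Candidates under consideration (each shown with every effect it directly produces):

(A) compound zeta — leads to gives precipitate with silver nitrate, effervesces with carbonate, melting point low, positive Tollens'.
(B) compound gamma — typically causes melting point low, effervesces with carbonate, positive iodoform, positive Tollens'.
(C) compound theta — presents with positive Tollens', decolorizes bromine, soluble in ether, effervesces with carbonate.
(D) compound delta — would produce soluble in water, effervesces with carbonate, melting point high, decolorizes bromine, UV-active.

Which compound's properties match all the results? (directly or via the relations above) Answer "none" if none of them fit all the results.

none

Checking each candidate against the observations:
(A) compound zeta — fails on turns litmus red, soluble in water, melting point high, decolorizes bromine, soluble in ether (predicts melting point low, not melting point high)
(B) compound gamma — turns litmus red ✗; effervesces with carbonate ✓; soluble in water ✗; melting point high ✗; decolorizes bromine ✗; soluble in ether ✗
(C) compound theta — does not account for turns litmus red, soluble in water, melting point high
(D) compound delta — turns litmus red ✗; effervesces with carbonate ✓; soluble in water ✓; melting point high ✓; decolorizes bromine ✓; soluble in ether ✗
None of the listed candidates fits everything.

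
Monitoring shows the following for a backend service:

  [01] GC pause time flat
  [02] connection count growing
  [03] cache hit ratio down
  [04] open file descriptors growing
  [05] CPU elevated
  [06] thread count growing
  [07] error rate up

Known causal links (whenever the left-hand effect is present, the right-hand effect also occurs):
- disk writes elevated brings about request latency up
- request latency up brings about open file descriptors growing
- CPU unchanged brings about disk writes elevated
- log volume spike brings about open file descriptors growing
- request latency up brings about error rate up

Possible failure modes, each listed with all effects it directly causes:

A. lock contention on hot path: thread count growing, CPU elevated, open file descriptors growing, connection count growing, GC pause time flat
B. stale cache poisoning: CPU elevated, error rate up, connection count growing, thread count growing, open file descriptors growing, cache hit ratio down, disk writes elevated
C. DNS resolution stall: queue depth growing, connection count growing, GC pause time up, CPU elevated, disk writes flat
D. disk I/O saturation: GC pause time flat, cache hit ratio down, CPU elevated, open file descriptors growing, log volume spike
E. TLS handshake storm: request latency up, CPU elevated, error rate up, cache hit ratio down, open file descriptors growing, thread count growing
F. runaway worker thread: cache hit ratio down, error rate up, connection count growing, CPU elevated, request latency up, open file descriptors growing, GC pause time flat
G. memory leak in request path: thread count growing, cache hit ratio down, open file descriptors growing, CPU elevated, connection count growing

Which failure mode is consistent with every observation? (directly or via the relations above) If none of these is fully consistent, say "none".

Testing each hypothesis:
(A) lock contention on hot path — GC pause time flat ✓; connection count growing ✓; cache hit ratio down ✗; open file descriptors growing ✓; CPU elevated ✓; thread count growing ✓; error rate up ✗
(B) stale cache poisoning — GC pause time flat ✗; connection count growing ✓; cache hit ratio down ✓; open file descriptors growing ✓; CPU elevated ✓; thread count growing ✓; error rate up ✓
(C) DNS resolution stall — fails on GC pause time flat, cache hit ratio down, open file descriptors growing, thread count growing, error rate up (predicts GC pause time up, not GC pause time flat)
(D) disk I/O saturation — GC pause time flat ✓; connection count growing ✗; cache hit ratio down ✓; open file descriptors growing ✓; CPU elevated ✓; thread count growing ✗; error rate up ✗
(E) TLS handshake storm — does not account for GC pause time flat, connection count growing
(F) runaway worker thread — GC pause time flat ✓; connection count growing ✓; cache hit ratio down ✓; open file descriptors growing ✓; CPU elevated ✓; thread count growing ✗; error rate up ✓
(G) memory leak in request path — GC pause time flat ✗; connection count growing ✓; cache hit ratio down ✓; open file descriptors growing ✓; CPU elevated ✓; thread count growing ✓; error rate up ✗
None of the listed candidates fits everything.

none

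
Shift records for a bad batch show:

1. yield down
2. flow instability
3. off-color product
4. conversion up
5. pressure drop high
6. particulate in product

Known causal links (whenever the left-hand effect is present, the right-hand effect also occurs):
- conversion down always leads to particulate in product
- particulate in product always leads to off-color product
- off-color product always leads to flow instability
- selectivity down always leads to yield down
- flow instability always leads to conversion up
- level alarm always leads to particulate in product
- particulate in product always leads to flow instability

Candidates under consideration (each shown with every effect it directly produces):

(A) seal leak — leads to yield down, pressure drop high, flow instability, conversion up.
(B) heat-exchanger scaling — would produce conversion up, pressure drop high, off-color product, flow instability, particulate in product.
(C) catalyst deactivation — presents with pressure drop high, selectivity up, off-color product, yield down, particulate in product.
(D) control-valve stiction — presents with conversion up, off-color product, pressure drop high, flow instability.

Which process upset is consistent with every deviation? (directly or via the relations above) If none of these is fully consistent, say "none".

C

Checking each candidate against the observations:
(A) seal leak — does not account for off-color product, particulate in product
(B) heat-exchanger scaling — yield down ✗; flow instability ✓; off-color product ✓; conversion up ✓; pressure drop high ✓; particulate in product ✓
(C) catalyst deactivation — accounts for every observation (flow instability through off-color product → flow instability)
(D) control-valve stiction — yield down ✗; flow instability ✓; off-color product ✓; conversion up ✓; pressure drop high ✓; particulate in product ✗
Only (C) is consistent with every observation.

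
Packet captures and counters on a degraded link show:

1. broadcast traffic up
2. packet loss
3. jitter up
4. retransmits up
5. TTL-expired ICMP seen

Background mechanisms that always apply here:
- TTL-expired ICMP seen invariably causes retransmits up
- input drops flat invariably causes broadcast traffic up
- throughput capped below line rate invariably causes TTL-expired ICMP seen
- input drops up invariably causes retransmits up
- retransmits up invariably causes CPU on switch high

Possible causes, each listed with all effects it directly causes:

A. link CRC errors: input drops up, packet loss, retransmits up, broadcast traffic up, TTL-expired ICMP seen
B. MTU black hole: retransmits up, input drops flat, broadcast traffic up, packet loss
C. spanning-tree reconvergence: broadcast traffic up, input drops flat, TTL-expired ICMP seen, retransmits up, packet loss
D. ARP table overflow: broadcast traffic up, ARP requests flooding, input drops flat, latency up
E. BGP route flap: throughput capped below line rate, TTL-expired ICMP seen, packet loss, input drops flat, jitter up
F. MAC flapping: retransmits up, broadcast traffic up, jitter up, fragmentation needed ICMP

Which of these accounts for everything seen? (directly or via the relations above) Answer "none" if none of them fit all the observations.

Testing each hypothesis:
(A) link CRC errors — does not account for jitter up
(B) MTU black hole — broadcast traffic up match; packet loss match; jitter up miss; retransmits up match; TTL-expired ICMP seen miss
(C) spanning-tree reconvergence — broadcast traffic up match; packet loss match; jitter up miss; retransmits up match; TTL-expired ICMP seen match
(D) ARP table overflow — does not account for packet loss, jitter up, retransmits up, TTL-expired ICMP seen
(E) BGP route flap — broadcast traffic up match (by input drops flat → broadcast traffic up); packet loss match; jitter up match; retransmits up match (by TTL-expired ICMP seen → retransmits up); TTL-expired ICMP seen match
(F) MAC flapping — broadcast traffic up match; packet loss miss; jitter up match; retransmits up match; TTL-expired ICMP seen miss
(E) is the only candidate with no mismatches.

E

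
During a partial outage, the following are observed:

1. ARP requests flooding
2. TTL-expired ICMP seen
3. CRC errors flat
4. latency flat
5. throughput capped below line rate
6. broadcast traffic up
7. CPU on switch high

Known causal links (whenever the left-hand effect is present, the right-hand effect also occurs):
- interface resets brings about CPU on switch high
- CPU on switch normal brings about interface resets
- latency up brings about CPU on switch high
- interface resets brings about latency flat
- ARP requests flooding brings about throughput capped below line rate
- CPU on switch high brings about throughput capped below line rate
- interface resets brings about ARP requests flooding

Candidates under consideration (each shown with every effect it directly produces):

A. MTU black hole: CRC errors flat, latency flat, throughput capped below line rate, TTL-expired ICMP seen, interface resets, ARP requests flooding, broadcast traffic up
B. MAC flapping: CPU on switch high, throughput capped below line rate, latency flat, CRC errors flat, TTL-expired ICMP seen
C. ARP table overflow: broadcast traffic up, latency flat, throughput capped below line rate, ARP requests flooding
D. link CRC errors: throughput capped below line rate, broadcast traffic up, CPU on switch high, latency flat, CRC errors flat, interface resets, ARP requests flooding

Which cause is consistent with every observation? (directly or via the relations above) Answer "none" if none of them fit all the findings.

Checking each candidate against the observations:
(A) MTU black hole — accounts for every observation (CPU on switch high via interface resets → CPU on switch high)
(B) MAC flapping — ARP requests flooding miss; TTL-expired ICMP seen match; CRC errors flat match; latency flat match; throughput capped below line rate match; broadcast traffic up miss; CPU on switch high match
(C) ARP table overflow — ARP requests flooding match; TTL-expired ICMP seen miss; CRC errors flat miss; latency flat match; throughput capped below line rate match; broadcast traffic up match; CPU on switch high miss
(D) link CRC errors — ARP requests flooding match; TTL-expired ICMP seen miss; CRC errors flat match; latency flat match; throughput capped below line rate match; broadcast traffic up match; CPU on switch high match
(A) is the only candidate with no mismatches.

A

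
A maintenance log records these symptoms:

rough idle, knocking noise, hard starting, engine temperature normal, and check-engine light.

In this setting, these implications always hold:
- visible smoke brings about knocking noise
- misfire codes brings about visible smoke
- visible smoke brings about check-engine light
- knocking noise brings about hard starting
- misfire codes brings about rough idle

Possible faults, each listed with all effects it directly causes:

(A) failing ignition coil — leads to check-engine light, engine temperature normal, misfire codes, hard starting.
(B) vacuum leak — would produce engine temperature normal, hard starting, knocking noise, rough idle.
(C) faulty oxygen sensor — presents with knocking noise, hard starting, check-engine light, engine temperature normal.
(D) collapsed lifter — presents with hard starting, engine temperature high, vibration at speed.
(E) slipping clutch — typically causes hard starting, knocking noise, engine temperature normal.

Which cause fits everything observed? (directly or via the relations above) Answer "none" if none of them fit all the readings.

A

Checking each candidate against the observations:
(A) failing ignition coil — rough idle match (via misfire codes → rough idle); knocking noise match (via misfire codes → visible smoke → knocking noise); hard starting match; engine temperature normal match; check-engine light match
(B) vacuum leak — does not account for check-engine light
(C) faulty oxygen sensor — rough idle miss; knocking noise match; hard starting match; engine temperature normal match; check-engine light match
(D) collapsed lifter — rough idle miss; knocking noise miss; hard starting match; engine temperature normal miss; check-engine light miss
(E) slipping clutch — rough idle miss; knocking noise match; hard starting match; engine temperature normal match; check-engine light miss
(A) alone accounts for all the evidence.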